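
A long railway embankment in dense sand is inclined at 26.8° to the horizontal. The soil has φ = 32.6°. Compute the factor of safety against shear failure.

For a dry cohesionless infinite slope the factor of safety is FS = tanφ / tanβ.
FS = tan32.6° / tan26.8° = 0.6395 / 0.5051 = 1.266

FS = 1.27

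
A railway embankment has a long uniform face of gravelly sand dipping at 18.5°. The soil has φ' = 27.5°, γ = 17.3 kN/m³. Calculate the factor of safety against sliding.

FS = 1.56

For a dry cohesionless infinite slope the factor of safety is FS = tanφ' / tanβ.
FS = tan27.5° / tan18.5° = 0.5206 / 0.3346 = 1.556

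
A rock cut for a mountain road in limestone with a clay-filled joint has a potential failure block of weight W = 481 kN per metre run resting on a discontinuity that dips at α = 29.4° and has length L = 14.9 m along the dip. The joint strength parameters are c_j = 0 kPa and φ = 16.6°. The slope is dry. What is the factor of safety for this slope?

FS = 0.53

Resolving the block weight along and normal to the plane and applying the Mohr–Coulomb strength on the joint:
N' = W cosα = 481·cos29.4° = 419.1 kN/m
Driving force T = W sinα = 481·sin29.4° = 236.1 kN/m
Resisting force R = c_j·L + N'·tanφ = 0·14.9 + 419.1·tan16.6° = 0.0 + 124.9 = 124.9 kN/m
FS = R / T = 124.9 / 236.1 = 0.529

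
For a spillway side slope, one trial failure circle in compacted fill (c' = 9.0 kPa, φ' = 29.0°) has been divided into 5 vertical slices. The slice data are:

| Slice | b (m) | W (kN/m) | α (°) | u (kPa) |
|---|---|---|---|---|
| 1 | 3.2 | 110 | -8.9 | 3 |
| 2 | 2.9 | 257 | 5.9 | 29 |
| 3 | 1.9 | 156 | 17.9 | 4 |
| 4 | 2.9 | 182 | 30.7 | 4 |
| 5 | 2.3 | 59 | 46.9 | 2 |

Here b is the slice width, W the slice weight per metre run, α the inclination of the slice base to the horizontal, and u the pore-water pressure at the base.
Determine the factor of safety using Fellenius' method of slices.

FS = 2.38

Ordinary method of slices: FS = Σ[c'·Δl_i + (W_i cosα_i − u_i·Δl_i)·tanφ'] / Σ W_i sinα_i, with Δl_i = b_i / cosα_i.
Slice 1: Δl = 3.2/cos(-8.9°) = 3.239 m; N'_1 = 110·cos(-8.9°) − 3·3.239 = 99.0; c'Δl = 29.15; W sinα = -17.0
Slice 2: Δl = 2.9/cos5.9° = 2.915 m; N'_2 = 257·cos5.9° − 29·2.915 = 171.1; c'Δl = 26.24; W sinα = 26.4
Slice 3: Δl = 1.9/cos17.9° = 1.997 m; N'_3 = 156·cos17.9° − 4·1.997 = 140.5; c'Δl = 17.97; W sinα = 47.9
Slice 4: Δl = 2.9/cos30.7° = 3.373 m; N'_4 = 182·cos30.7° − 4·3.373 = 143.0; c'Δl = 30.35; W sinα = 92.9
Slice 5: Δl = 2.3/cos46.9° = 3.366 m; N'_5 = 59·cos46.9° − 2·3.366 = 33.6; c'Δl = 30.30; W sinα = 43.1
Σc'Δl = 134.0 kN/m; ΣN' = 587.1 kN/m; ΣW sinα = 193.3 kN/m
Resisting = 134.0 + 587.1·tan29.0° = 134.0 + 325.4 = 459.4 kN/m
FS = 459.4 / 193.3 = 2.376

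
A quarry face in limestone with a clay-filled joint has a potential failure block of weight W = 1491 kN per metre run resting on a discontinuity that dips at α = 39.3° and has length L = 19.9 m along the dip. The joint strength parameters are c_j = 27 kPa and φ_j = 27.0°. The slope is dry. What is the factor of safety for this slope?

FS = 1.19

Resolving the block weight along and normal to the plane and applying the Mohr–Coulomb strength on the joint:
N' = W cosα = 1491·cos39.3° = 1153.8 kN/m
Driving force T = W sinα = 1491·sin39.3° = 944.4 kN/m
Resisting force R = c_j·L + N'·tanφ_j = 27·19.9 + 1153.8·tan27.0° = 537.3 + 587.9 = 1125.2 kN/m
FS = R / T = 1125.2 / 944.4 = 1.191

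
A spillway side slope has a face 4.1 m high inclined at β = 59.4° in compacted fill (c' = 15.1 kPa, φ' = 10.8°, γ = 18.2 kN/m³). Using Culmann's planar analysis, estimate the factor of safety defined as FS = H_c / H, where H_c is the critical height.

FS = 2.02

H_c = (4c'/γ) · sinβ cosφ' / [1 − cos(β − φ')]
    = (4·15.1/18.2) · sin59.4°·cos10.8° / [1 − cos48.6°]
    = 3.319 · 0.8455 / 0.3387 = 8.28 m
FS = H_c / H = 8.28 / 4.1 = 2.021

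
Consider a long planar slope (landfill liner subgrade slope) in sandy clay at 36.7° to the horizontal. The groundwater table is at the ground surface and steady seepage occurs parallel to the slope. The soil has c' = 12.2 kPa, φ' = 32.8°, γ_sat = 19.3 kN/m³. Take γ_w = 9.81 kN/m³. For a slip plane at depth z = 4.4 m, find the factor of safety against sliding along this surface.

With seepage parallel to the slope and the water table at the surface, the effective normal stress on the slip plane uses the buoyant unit weight γ' = γ_sat − γ_w while the driving shear stress uses γ_sat:
FS = [c' + γ' z cos²β tanφ'] / [γ_sat z sinβ cosβ]
γ' = 19.3 − 9.81 = 9.49 kN/m³
Numerator = 12.2 + 9.49·4.4·cos²36.7°·tan32.8° = 12.2 + 9.49·4.4·0.6428·0.6445 = 29.499 kPa
Denominator = 19.3·4.4·sin36.7°·cos36.7° = 19.3·4.4·0.5976·0.8018 = 40.690 kPa
FS = 29.499 / 40.690 = 0.725

FS = 0.72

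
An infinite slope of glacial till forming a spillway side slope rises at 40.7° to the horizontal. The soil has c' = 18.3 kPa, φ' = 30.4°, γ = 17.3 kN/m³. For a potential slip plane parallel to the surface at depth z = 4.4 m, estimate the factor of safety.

FS = 1.17

For an infinite slope with a slip plane parallel to the surface (no pore pressure): FS = [c' + γz cos²β tanφ'] / [γz sinβ cosβ].
γz = 17.3·4.4 = 76.12 kN/m²
Numerator = 18.3 + 76.12·cos²40.7°·tan30.4° = 18.3 + 76.12·0.5748·0.5867 = 43.969 kPa
Denominator = 76.12·sin40.7°·cos40.7° = 76.12·0.6521·0.7581 = 37.632 kPa
FS = 43.969 / 37.632 = 1.168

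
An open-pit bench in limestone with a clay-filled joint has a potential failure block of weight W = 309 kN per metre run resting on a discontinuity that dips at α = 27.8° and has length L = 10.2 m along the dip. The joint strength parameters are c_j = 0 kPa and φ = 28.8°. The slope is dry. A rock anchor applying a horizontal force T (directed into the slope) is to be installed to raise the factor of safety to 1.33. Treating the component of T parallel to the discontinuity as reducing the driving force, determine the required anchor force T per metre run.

Resolving forces along and normal to the sliding plane, with the horizontal anchor force T adding T·sinα to the effective normal force and T·cosα acting up the plane against the driving force:
FS = [c_jL + (W cosα + T sinα) tanφ] / [W sinα − T cosα]
Without the anchor: N' = 273.3 kN/m, driving T_d = 144.1 kN/m, resisting R = 0·10.2 + 273.3·tan28.8° = 150.3 kN/m, FS = 1.04.
Setting FS = 1.33 and solving for T:
1.33·(144.1 − T cos27.8°) = 150.3 + T sin27.8°·tan28.8°
T·(sin27.8°·tan28.8° + 1.33·cos27.8°) = 1.33·144.1 − 150.3
T·(0.4664·0.5498 + 1.33·0.8846) = 191.7 − 150.3 = 41.4
T·1.4329 = 41.4
T = 28.9 kN/m

T = 29 kN/m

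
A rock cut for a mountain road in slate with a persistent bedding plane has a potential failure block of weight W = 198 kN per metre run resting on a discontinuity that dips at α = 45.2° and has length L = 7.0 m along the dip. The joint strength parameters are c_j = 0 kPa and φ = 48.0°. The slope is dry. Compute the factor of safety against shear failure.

Resolving the block weight along and normal to the plane and applying the Mohr–Coulomb strength on the joint:
N' = W cosα = 198·cos45.2° = 139.5 kN/m
Driving force T = W sinα = 198·sin45.2° = 140.5 kN/m
Resisting force R = c_j·L + N'·tanφ = 0·7.0 + 139.5·tan48.0° = 0.0 + 154.9 = 154.9 kN/m
FS = R / T = 154.9 / 140.5 = 1.103

FS = 1.10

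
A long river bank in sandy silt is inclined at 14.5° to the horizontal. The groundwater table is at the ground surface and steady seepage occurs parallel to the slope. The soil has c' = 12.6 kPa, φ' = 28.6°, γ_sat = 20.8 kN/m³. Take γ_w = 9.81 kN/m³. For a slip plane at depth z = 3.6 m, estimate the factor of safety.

With seepage parallel to the slope and the water table at the surface, the effective normal stress on the slip plane uses the buoyant unit weight γ' = γ_sat − γ_w while the driving shear stress uses γ_sat:
FS = [c' + γ' z cos²β tanφ'] / [γ_sat z sinβ cosβ]
γ' = 20.8 − 9.81 = 10.99 kN/m³
Numerator = 12.6 + 10.99·3.6·cos²14.5°·tan28.6° = 12.6 + 10.99·3.6·0.9373·0.5452 = 32.819 kPa
Denominator = 20.8·3.6·sin14.5°·cos14.5° = 20.8·3.6·0.2504·0.9681 = 18.151 kPa
FS = 32.819 / 18.151 = 1.808

FS = 1.81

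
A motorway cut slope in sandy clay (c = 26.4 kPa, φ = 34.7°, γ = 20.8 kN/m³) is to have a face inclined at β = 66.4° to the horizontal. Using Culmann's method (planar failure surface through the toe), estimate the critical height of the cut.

H_c = 25.64 m

Culmann's analysis gives the critical failure plane at α_cr = (β + φ)/2 = (66.4 + 34.7)/2 = 50.6°, and the critical height
H_c = (4c/γ) · sinβ cosφ / [1 − cos(β − φ)]
    = (4·26.4/20.8) · sin66.4°·cos34.7° / [1 − cos(31.7°)]
    = 5.077 · 0.9164·0.8221 / [1 − 0.8508]
    = 5.077 · 0.7534 / 0.1492
    = 25.64 m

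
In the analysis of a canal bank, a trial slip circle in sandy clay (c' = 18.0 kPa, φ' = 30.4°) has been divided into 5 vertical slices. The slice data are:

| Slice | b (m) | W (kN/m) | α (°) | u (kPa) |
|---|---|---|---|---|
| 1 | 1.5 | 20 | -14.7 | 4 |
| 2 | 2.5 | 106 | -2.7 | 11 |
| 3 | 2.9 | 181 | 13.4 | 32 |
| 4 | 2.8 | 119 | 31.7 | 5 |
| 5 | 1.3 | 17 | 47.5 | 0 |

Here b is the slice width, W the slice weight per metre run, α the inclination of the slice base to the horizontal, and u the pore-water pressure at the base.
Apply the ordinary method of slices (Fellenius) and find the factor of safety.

FS = 3.53

Ordinary method of slices: FS = Σ[c'·Δl_i + (W_i cosα_i − u_i·Δl_i)·tanφ'] / Σ W_i sinα_i, with Δl_i = b_i / cosα_i.
Slice 1: Δl = 1.5/cos(-14.7°) = 1.551 m; N'_1 = 20·cos(-14.7°) − 4·1.551 = 13.1; c'Δl = 27.91; W sinα = -5.1
Slice 2: Δl = 2.5/cos(-2.7°) = 2.503 m; N'_2 = 106·cos(-2.7°) − 11·2.503 = 78.4; c'Δl = 45.05; W sinα = -5.0
Slice 3: Δl = 2.9/cos13.4° = 2.981 m; N'_3 = 181·cos13.4° − 32·2.981 = 80.7; c'Δl = 53.66; W sinα = 41.9
Slice 4: Δl = 2.8/cos31.7° = 3.291 m; N'_4 = 119·cos31.7° − 5·3.291 = 84.8; c'Δl = 59.24; W sinα = 62.5
Slice 5: Δl = 1.3/cos47.5° = 1.924 m; N'_5 = 17·cos47.5° − 0·1.924 = 11.5; c'Δl = 34.64; W sinα = 12.5
Σc'Δl = 220.5 kN/m; ΣN' = 268.4 kN/m; ΣW sinα = 106.9 kN/m
Resisting = 220.5 + 268.4·tan30.4° = 220.5 + 157.5 = 378.0 kN/m
FS = 378.0 / 106.9 = 3.535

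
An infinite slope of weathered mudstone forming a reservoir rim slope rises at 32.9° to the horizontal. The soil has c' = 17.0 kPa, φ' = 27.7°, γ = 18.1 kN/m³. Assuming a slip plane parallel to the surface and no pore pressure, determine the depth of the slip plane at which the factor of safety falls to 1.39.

z = 3.56 m

Setting FS = 1.39 in FS = [c' + γz cos²β tanφ'] / [γz sinβ cosβ] and solving for z:
z = c' / [γ cosβ (FS·sinβ − cosβ·tanφ')]
  = 17.0 / [18.1·cos32.9°·(1.39·sin32.9° − cos32.9°·tan27.7°)]
  = 17.0 / [18.1·0.8396·(1.39·0.5432 − 0.8396·0.5250)]
  = 17.0 / 4.7750 = 3.560 m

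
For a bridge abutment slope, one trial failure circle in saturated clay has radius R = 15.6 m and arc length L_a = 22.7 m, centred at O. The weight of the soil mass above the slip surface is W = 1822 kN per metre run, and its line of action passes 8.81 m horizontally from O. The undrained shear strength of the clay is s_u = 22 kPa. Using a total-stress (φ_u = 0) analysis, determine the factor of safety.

Taking moments about the centre O, the resisting moment is provided by the undrained shear strength acting along the arc:
M_R = s_u·L_a·R = 22·22.70·15.6 = 7790.6 kN·m/m
M_D = W·d = 1822·8.81 = 16051.8 kN·m/m
FS = M_R / M_D = 7790.6 / 16051.8 = 0.485

FS = 0.49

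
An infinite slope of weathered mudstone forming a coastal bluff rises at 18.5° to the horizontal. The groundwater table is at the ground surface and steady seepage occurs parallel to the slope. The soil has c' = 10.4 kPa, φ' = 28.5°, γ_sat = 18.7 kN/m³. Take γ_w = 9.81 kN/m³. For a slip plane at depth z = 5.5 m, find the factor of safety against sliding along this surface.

With seepage parallel to the slope and the water table at the surface, the effective normal stress on the slip plane uses the buoyant unit weight γ' = γ_sat − γ_w while the driving shear stress uses γ_sat:
FS = [c' + γ' z cos²β tanφ'] / [γ_sat z sinβ cosβ]
γ' = 18.7 − 9.81 = 8.89 kN/m³
Numerator = 10.4 + 8.89·5.5·cos²18.5°·tan28.5° = 10.4 + 8.89·5.5·0.8993·0.5430 = 34.275 kPa
Denominator = 18.7·5.5·sin18.5°·cos18.5° = 18.7·5.5·0.3173·0.9483 = 30.948 kPa
FS = 34.275 / 30.948 = 1.107

FS = 1.11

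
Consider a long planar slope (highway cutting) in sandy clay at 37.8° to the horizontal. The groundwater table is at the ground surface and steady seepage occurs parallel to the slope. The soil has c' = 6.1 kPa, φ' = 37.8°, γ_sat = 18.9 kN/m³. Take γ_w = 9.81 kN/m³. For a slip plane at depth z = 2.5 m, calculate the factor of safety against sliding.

With seepage parallel to the slope and the water table at the surface, the effective normal stress on the slip plane uses the buoyant unit weight γ' = γ_sat − γ_w while the driving shear stress uses γ_sat:
FS = [c' + γ' z cos²β tanφ'] / [γ_sat z sinβ cosβ]
γ' = 18.9 − 9.81 = 9.09 kN/m³
Numerator = 6.1 + 9.09·2.5·cos²37.8°·tan37.8° = 6.1 + 9.09·2.5·0.6243·0.7757 = 17.106 kPa
Denominator = 18.9·2.5·sin37.8°·cos37.8° = 18.9·2.5·0.6129·0.7902 = 22.883 kPa
FS = 17.106 / 22.883 = 0.748

FS = 0.75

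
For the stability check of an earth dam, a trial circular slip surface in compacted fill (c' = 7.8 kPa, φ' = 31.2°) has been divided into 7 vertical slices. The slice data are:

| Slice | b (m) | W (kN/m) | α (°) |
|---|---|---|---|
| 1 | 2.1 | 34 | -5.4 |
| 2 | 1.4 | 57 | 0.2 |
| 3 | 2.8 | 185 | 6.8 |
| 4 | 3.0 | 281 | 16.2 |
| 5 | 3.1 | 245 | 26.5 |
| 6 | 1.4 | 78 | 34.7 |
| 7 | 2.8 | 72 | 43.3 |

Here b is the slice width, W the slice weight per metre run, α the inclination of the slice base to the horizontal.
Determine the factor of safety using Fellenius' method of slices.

Ordinary method of slices: FS = Σ[c'·Δl_i + (W_i cosα_i)·tanφ'] / Σ W_i sinα_i, with Δl_i = b_i / cosα_i.
Slice 1: Δl = 2.1/cos(-5.4°) = 2.109 m; N'_1 = 34·cos(-5.4°) = 33.8; c'Δl = 16.45; W sinα = -3.2
Slice 2: Δl = 1.4/cos0.2° = 1.400 m; N'_2 = 57·cos0.2° = 57.0; c'Δl = 10.92; W sinα = 0.2
Slice 3: Δl = 2.8/cos6.8° = 2.820 m; N'_3 = 185·cos6.8° = 183.7; c'Δl = 21.99; W sinα = 21.9
Slice 4: Δl = 3.0/cos16.2° = 3.124 m; N'_4 = 281·cos16.2° = 269.8; c'Δl = 24.37; W sinα = 78.4
Slice 5: Δl = 3.1/cos26.5° = 3.464 m; N'_5 = 245·cos26.5° = 219.3; c'Δl = 27.02; W sinα = 109.3
Slice 6: Δl = 1.4/cos34.7° = 1.703 m; N'_6 = 78·cos34.7° = 64.1; c'Δl = 13.28; W sinα = 44.4
Slice 7: Δl = 2.8/cos43.3° = 3.847 m; N'_7 = 72·cos43.3° = 52.4; c'Δl = 30.01; W sinα = 49.4
Σc'Δl = 144.0 kN/m; ΣN' = 880.2 kN/m; ΣW sinα = 300.4 kN/m
Resisting = 144.0 + 880.2·tan31.2° = 144.0 + 533.1 = 677.1 kN/m
FS = 677.1 / 300.4 = 2.254

FS = 2.25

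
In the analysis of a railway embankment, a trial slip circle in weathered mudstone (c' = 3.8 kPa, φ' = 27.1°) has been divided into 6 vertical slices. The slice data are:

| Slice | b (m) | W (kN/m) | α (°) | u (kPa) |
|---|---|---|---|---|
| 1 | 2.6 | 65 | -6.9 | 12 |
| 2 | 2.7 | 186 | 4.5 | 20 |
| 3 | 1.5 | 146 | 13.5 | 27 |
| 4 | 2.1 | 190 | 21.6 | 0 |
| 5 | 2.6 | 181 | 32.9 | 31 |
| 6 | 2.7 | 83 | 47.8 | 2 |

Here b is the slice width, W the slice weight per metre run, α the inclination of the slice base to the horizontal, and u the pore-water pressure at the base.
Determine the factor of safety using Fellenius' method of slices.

Ordinary method of slices: FS = Σ[c'·Δl_i + (W_i cosα_i − u_i·Δl_i)·tanφ'] / Σ W_i sinα_i, with Δl_i = b_i / cosα_i.
Slice 1: Δl = 2.6/cos(-6.9°) = 2.619 m; N'_1 = 65·cos(-6.9°) − 12·2.619 = 33.1; c'Δl = 9.95; W sinα = -7.8
Slice 2: Δl = 2.7/cos4.5° = 2.708 m; N'_2 = 186·cos4.5° − 20·2.708 = 131.3; c'Δl = 10.29; W sinα = 14.6
Slice 3: Δl = 1.5/cos13.5° = 1.543 m; N'_3 = 146·cos13.5° − 27·1.543 = 100.3; c'Δl = 5.86; W sinα = 34.1
Slice 4: Δl = 2.1/cos21.6° = 2.259 m; N'_4 = 190·cos21.6° − 0·2.259 = 176.7; c'Δl = 8.58; W sinα = 69.9
Slice 5: Δl = 2.6/cos32.9° = 3.097 m; N'_5 = 181·cos32.9° − 31·3.097 = 56.0; c'Δl = 11.77; W sinα = 98.3
Slice 6: Δl = 2.7/cos47.8° = 4.020 m; N'_6 = 83·cos47.8° − 2·4.020 = 47.7; c'Δl = 15.27; W sinα = 61.5
Σc'Δl = 61.7 kN/m; ΣN' = 545.0 kN/m; ΣW sinα = 270.6 kN/m
Resisting = 61.7 + 545.0·tan27.1° = 61.7 + 278.9 = 340.6 kN/m
FS = 340.6 / 270.6 = 1.259

FS = 1.26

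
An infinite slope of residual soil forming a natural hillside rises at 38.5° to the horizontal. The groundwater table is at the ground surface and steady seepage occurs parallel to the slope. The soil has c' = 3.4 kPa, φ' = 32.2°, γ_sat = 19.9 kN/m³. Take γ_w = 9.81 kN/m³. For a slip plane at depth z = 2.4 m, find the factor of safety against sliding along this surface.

With seepage parallel to the slope and the water table at the surface, the effective normal stress on the slip plane uses the buoyant unit weight γ' = γ_sat − γ_w while the driving shear stress uses γ_sat:
FS = [c' + γ' z cos²β tanφ'] / [γ_sat z sinβ cosβ]
γ' = 19.9 − 9.81 = 10.09 kN/m³
Numerator = 3.4 + 10.09·2.4·cos²38.5°·tan32.2° = 3.4 + 10.09·2.4·0.6125·0.6297 = 12.740 kPa
Denominator = 19.9·2.4·sin38.5°·cos38.5° = 19.9·2.4·0.6225·0.7826 = 23.268 kPa
FS = 12.740 / 23.268 = 0.548

FS = 0.55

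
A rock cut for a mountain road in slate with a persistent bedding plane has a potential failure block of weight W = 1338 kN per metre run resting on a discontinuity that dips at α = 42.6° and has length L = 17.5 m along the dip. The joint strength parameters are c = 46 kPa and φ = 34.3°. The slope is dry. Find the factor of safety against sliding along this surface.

Resolving the block weight along and normal to the plane and applying the Mohr–Coulomb strength on the joint:
N' = W cosα = 1338·cos42.6° = 984.9 kN/m
Driving force T = W sinα = 1338·sin42.6° = 905.7 kN/m
Resisting force R = c·L + N'·tanφ = 46·17.5 + 984.9·tan34.3° = 805.0 + 671.9 = 1476.9 kN/m
FS = R / T = 1476.9 / 905.7 = 1.631

FS = 1.63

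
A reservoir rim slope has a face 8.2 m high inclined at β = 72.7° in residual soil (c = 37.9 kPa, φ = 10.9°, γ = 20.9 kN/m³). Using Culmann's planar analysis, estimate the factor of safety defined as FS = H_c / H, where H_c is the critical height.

FS = 1.57

H_c = (4c/γ) · sinβ cosφ / [1 − cos(β − φ)]
    = (4·37.9/20.9) · sin72.7°·cos10.9° / [1 − cos61.8°]
    = 7.254 · 0.9375 / 0.5274 = 12.89 m
FS = H_c / H = 12.89 / 8.2 = 1.572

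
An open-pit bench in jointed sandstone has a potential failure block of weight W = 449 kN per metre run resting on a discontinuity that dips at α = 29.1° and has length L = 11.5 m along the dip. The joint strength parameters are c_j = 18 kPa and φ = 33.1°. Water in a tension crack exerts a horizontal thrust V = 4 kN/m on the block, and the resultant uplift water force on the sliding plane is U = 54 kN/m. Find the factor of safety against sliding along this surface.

Resolving the block weight along and normal to the plane and applying the Mohr–Coulomb strength on the joint:
N' = W cosα − U − V sinα = 449·cos29.1° − 54 − 4·sin29.1° = 336.4 kN/m
Driving force T = W sinα + V cosα = 449·sin29.1° + 4·cos29.1° = 221.9 kN/m
Resisting force R = c_j·L + N'·tanφ = 18·11.5 + 336.4·tan33.1° = 207.0 + 219.3 = 426.3 kN/m
FS = R / T = 426.3 / 221.9 = 1.921

FS = 1.92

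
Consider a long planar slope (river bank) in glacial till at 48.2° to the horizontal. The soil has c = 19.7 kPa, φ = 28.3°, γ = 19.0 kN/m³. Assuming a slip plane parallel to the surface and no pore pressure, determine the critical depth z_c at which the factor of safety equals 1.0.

z_c = 4.02 m

Setting FS = 1.00 in FS = [c + γz cos²β tanφ] / [γz sinβ cosβ] and solving for z:
z = c / [γ cosβ (FS·sinβ − cosβ·tanφ)]
  = 19.7 / [19.0·cos48.2°·(1.00·sin48.2° − cos48.2°·tan28.3°)]
  = 19.7 / [19.0·0.6665·(1.00·0.7455 − 0.6665·0.5384)]
  = 19.7 / 4.8958 = 4.024 m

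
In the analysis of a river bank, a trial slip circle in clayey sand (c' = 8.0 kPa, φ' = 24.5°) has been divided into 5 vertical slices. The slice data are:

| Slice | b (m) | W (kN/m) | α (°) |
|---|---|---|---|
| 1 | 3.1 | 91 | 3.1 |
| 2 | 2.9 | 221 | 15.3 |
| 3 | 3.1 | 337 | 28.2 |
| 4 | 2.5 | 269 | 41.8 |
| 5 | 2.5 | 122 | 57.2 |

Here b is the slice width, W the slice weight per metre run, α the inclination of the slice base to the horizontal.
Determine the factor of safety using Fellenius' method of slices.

FS = 1.06

Ordinary method of slices: FS = Σ[c'·Δl_i + (W_i cosα_i)·tanφ'] / Σ W_i sinα_i, with Δl_i = b_i / cosα_i.
Slice 1: Δl = 3.1/cos3.1° = 3.105 m; N'_1 = 91·cos3.1° = 90.9; c'Δl = 24.84; W sinα = 4.9
Slice 2: Δl = 2.9/cos15.3° = 3.007 m; N'_2 = 221·cos15.3° = 213.2; c'Δl = 24.05; W sinα = 58.3
Slice 3: Δl = 3.1/cos28.2° = 3.518 m; N'_3 = 337·cos28.2° = 297.0; c'Δl = 28.14; W sinα = 159.2
Slice 4: Δl = 2.5/cos41.8° = 3.354 m; N'_4 = 269·cos41.8° = 200.5; c'Δl = 26.83; W sinα = 179.3
Slice 5: Δl = 2.5/cos57.2° = 4.615 m; N'_5 = 122·cos57.2° = 66.1; c'Δl = 36.92; W sinα = 102.5
Σc'Δl = 140.8 kN/m; ΣN' = 867.7 kN/m; ΣW sinα = 504.3 kN/m
Resisting = 140.8 + 867.7·tan24.5° = 140.8 + 395.4 = 536.2 kN/m
FS = 536.2 / 504.3 = 1.063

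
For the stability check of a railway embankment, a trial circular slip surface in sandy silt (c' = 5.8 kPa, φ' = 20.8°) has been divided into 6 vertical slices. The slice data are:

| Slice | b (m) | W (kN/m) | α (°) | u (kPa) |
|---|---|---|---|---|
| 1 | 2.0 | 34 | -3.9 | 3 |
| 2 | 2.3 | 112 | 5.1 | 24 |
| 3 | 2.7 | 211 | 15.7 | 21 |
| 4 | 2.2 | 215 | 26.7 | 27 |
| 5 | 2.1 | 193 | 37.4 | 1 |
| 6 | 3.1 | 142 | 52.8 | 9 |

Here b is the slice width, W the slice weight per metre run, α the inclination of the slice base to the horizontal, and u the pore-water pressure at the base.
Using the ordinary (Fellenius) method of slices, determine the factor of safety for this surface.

Ordinary method of slices: FS = Σ[c'·Δl_i + (W_i cosα_i − u_i·Δl_i)·tanφ'] / Σ W_i sinα_i, with Δl_i = b_i / cosα_i.
Slice 1: Δl = 2.0/cos(-3.9°) = 2.005 m; N'_1 = 34·cos(-3.9°) − 3·2.005 = 27.9; c'Δl = 11.63; W sinα = -2.3
Slice 2: Δl = 2.3/cos5.1° = 2.309 m; N'_2 = 112·cos5.1° − 24·2.309 = 56.1; c'Δl = 13.39; W sinα = 10.0
Slice 3: Δl = 2.7/cos15.7° = 2.805 m; N'_3 = 211·cos15.7° − 21·2.805 = 144.2; c'Δl = 16.27; W sinα = 57.1
Slice 4: Δl = 2.2/cos26.7° = 2.463 m; N'_4 = 215·cos26.7° − 27·2.463 = 125.6; c'Δl = 14.28; W sinα = 96.6
Slice 5: Δl = 2.1/cos37.4° = 2.643 m; N'_5 = 193·cos37.4° − 1·2.643 = 150.7; c'Δl = 15.33; W sinα = 117.2
Slice 6: Δl = 3.1/cos52.8° = 5.127 m; N'_6 = 142·cos52.8° − 9·5.127 = 39.7; c'Δl = 29.74; W sinα = 113.1
Σc'Δl = 100.6 kN/m; ΣN' = 544.2 kN/m; ΣW sinα = 391.7 kN/m
Resisting = 100.6 + 544.2·tan20.8° = 100.6 + 206.7 = 307.4 kN/m
FS = 307.4 / 391.7 = 0.785

FS = 0.78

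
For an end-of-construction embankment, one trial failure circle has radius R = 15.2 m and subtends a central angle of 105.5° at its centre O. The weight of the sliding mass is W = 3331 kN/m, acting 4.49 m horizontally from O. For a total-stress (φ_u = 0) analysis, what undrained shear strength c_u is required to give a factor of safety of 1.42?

FS = c_u·L_a·R / (W·d), so c_u = FS·W·d / (L_a·R).
Arc length L_a = R·θ = 15.2·(105.5°·π/180) = 15.2·1.8413 = 27.99 m
c_u = 1.42·3331·4.49 / (27.99·15.2) = 21237.8 / 425.42 = 49.92 kPa

c_u = 49.9 kPa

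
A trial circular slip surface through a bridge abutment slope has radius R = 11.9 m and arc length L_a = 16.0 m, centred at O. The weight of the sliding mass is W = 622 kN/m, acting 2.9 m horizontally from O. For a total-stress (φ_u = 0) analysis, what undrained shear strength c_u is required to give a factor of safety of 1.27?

FS = c_u·L_a·R / (W·d), so c_u = FS·W·d / (L_a·R).
c_u = 1.27·622·2.9 / (16.00·11.9) = 2290.8 / 190.40 = 12.03 kPa

c_u = 12.0 kPa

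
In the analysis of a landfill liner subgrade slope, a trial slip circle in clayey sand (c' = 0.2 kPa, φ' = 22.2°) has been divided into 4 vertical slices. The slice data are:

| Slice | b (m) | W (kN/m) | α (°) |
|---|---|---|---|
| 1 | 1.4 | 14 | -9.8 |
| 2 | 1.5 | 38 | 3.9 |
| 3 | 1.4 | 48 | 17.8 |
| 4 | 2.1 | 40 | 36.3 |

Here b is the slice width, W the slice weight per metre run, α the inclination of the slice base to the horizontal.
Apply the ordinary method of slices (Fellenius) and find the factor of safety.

Ordinary method of slices: FS = Σ[c'·Δl_i + (W_i cosα_i)·tanφ'] / Σ W_i sinα_i, with Δl_i = b_i / cosα_i.
Slice 1: Δl = 1.4/cos(-9.8°) = 1.421 m; N'_1 = 14·cos(-9.8°) = 13.8; c'Δl = 0.28; W sinα = -2.4
Slice 2: Δl = 1.5/cos3.9° = 1.503 m; N'_2 = 38·cos3.9° = 37.9; c'Δl = 0.30; W sinα = 2.6
Slice 3: Δl = 1.4/cos17.8° = 1.470 m; N'_3 = 48·cos17.8° = 45.7; c'Δl = 0.29; W sinα = 14.7
Slice 4: Δl = 2.1/cos36.3° = 2.606 m; N'_4 = 40·cos36.3° = 32.2; c'Δl = 0.52; W sinα = 23.7
Σc'Δl = 1.4 kN/m; ΣN' = 129.6 kN/m; ΣW sinα = 38.6 kN/m
Resisting = 1.4 + 129.6·tan22.2° = 1.4 + 52.9 = 54.3 kN/m
FS = 54.3 / 38.6 = 1.409

FS = 1.41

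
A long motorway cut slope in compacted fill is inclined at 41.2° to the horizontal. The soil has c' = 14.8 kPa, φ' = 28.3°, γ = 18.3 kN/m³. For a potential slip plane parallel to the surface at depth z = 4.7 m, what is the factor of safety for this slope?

For an infinite slope with a slip plane parallel to the surface (no pore pressure): FS = [c' + γz cos²β tanφ'] / [γz sinβ cosβ].
γz = 18.3·4.7 = 86.01 kN/m²
Numerator = 14.8 + 86.01·cos²41.2°·tan28.3° = 14.8 + 86.01·0.5661·0.5384 = 41.018 kPa
Denominator = 86.01·sin41.2°·cos41.2° = 86.01·0.6587·0.7524 = 42.627 kPa
FS = 41.018 / 42.627 = 0.962

FS = 0.96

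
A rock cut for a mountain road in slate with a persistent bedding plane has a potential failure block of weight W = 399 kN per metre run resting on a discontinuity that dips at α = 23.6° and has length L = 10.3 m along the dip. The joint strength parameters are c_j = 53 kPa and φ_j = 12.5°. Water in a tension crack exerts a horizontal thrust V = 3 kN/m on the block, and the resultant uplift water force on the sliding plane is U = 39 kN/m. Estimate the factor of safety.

FS = 3.80

Resolving the block weight along and normal to the plane and applying the Mohr–Coulomb strength on the joint:
N' = W cosα − U − V sinα = 399·cos23.6° − 39 − 3·sin23.6° = 325.4 kN/m
Driving force T = W sinα + V cosα = 399·sin23.6° + 3·cos23.6° = 162.5 kN/m
Resisting force R = c_j·L + N'·tanφ_j = 53·10.3 + 325.4·tan12.5° = 545.9 + 72.1 = 618.0 kN/m
FS = R / T = 618.0 / 162.5 = 3.804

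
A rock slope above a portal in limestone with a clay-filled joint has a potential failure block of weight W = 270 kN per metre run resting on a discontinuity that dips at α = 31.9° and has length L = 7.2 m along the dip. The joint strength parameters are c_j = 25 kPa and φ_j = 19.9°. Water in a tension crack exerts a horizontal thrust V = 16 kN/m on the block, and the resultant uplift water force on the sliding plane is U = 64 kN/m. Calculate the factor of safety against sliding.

Resolving the block weight along and normal to the plane and applying the Mohr–Coulomb strength on the joint:
N' = W cosα − U − V sinα = 270·cos31.9° − 64 − 16·sin31.9° = 156.8 kN/m
Driving force T = W sinα + V cosα = 270·sin31.9° + 16·cos31.9° = 156.3 kN/m
Resisting force R = c_j·L + N'·tanφ_j = 25·7.2 + 156.8·tan19.9° = 180.0 + 56.7 = 236.7 kN/m
FS = R / T = 236.7 / 156.3 = 1.515

FS = 1.52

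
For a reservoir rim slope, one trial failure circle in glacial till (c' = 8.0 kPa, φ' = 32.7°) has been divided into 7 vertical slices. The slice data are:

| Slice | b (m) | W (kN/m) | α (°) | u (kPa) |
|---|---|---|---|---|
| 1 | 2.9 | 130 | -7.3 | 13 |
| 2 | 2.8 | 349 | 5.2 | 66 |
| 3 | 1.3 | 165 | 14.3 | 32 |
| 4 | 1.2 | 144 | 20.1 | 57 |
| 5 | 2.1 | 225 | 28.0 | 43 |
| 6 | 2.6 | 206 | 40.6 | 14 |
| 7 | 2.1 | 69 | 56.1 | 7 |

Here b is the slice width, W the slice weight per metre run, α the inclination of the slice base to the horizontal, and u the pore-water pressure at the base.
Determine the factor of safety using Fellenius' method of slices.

Ordinary method of slices: FS = Σ[c'·Δl_i + (W_i cosα_i − u_i·Δl_i)·tanφ'] / Σ W_i sinα_i, with Δl_i = b_i / cosα_i.
Slice 1: Δl = 2.9/cos(-7.3°) = 2.924 m; N'_1 = 130·cos(-7.3°) − 13·2.924 = 90.9; c'Δl = 23.39; W sinα = -16.5
Slice 2: Δl = 2.8/cos5.2° = 2.812 m; N'_2 = 349·cos5.2° − 66·2.812 = 162.0; c'Δl = 22.49; W sinα = 31.6
Slice 3: Δl = 1.3/cos14.3° = 1.342 m; N'_3 = 165·cos14.3° − 32·1.342 = 117.0; c'Δl = 10.73; W sinα = 40.8
Slice 4: Δl = 1.2/cos20.1° = 1.278 m; N'_4 = 144·cos20.1° − 57·1.278 = 62.4; c'Δl = 10.22; W sinα = 49.5
Slice 5: Δl = 2.1/cos28.0° = 2.378 m; N'_5 = 225·cos28.0° − 43·2.378 = 96.4; c'Δl = 19.03; W sinα = 105.6
Slice 6: Δl = 2.6/cos40.6° = 3.424 m; N'_6 = 206·cos40.6° − 14·3.424 = 108.5; c'Δl = 27.39; W sinα = 134.1
Slice 7: Δl = 2.1/cos56.1° = 3.765 m; N'_7 = 69·cos56.1° − 7·3.765 = 12.1; c'Δl = 30.12; W sinα = 57.3
Σc'Δl = 143.4 kN/m; ΣN' = 649.3 kN/m; ΣW sinα = 402.3 kN/m
Resisting = 143.4 + 649.3·tan32.7° = 143.4 + 416.8 = 560.2 kN/m
FS = 560.2 / 402.3 = 1.392

FS = 1.39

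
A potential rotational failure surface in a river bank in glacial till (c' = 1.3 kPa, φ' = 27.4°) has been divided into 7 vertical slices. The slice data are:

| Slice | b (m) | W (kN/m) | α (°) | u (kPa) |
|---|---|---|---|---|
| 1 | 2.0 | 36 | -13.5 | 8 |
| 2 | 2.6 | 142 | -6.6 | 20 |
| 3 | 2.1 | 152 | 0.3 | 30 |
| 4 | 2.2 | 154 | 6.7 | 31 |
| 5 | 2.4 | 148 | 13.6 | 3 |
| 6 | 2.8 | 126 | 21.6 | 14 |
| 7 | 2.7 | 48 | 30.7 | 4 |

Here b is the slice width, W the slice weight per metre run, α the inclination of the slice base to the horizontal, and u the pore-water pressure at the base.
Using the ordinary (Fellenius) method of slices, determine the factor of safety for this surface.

Ordinary method of slices: FS = Σ[c'·Δl_i + (W_i cosα_i − u_i·Δl_i)·tanφ'] / Σ W_i sinα_i, with Δl_i = b_i / cosα_i.
Slice 1: Δl = 2.0/cos(-13.5°) = 2.057 m; N'_1 = 36·cos(-13.5°) − 8·2.057 = 18.6; c'Δl = 2.67; W sinα = -8.4
Slice 2: Δl = 2.6/cos(-6.6°) = 2.617 m; N'_2 = 142·cos(-6.6°) − 20·2.617 = 88.7; c'Δl = 3.40; W sinα = -16.3
Slice 3: Δl = 2.1/cos0.3° = 2.100 m; N'_3 = 152·cos0.3° − 30·2.100 = 89.0; c'Δl = 2.73; W sinα = 0.8
Slice 4: Δl = 2.2/cos6.7° = 2.215 m; N'_4 = 154·cos6.7° − 31·2.215 = 84.3; c'Δl = 2.88; W sinα = 18.0
Slice 5: Δl = 2.4/cos13.6° = 2.469 m; N'_5 = 148·cos13.6° − 3·2.469 = 136.4; c'Δl = 3.21; W sinα = 34.8
Slice 6: Δl = 2.8/cos21.6° = 3.011 m; N'_6 = 126·cos21.6° − 14·3.011 = 75.0; c'Δl = 3.91; W sinα = 46.4
Slice 7: Δl = 2.7/cos30.7° = 3.140 m; N'_7 = 48·cos30.7° − 4·3.140 = 28.7; c'Δl = 4.08; W sinα = 24.5
Σc'Δl = 22.9 kN/m; ΣN' = 520.7 kN/m; ΣW sinα = 99.7 kN/m
Resisting = 22.9 + 520.7·tan27.4° = 22.9 + 269.9 = 292.8 kN/m
FS = 292.8 / 99.7 = 2.936

FS = 2.94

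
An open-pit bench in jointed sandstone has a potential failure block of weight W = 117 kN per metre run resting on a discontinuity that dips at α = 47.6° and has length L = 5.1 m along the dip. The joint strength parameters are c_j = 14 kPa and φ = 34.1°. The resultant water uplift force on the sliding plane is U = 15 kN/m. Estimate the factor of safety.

FS = 1.33

Resolving the block weight along and normal to the plane and applying the Mohr–Coulomb strength on the joint:
N' = W cosα − U = 117·cos47.6° − 15 = 63.9 kN/m
Driving force T = W sinα = 117·sin47.6° = 86.4 kN/m
Resisting force R = c_j·L + N'·tanφ = 14·5.1 + 63.9·tan34.1° = 71.4 + 43.3 = 114.7 kN/m
FS = R / T = 114.7 / 86.4 = 1.327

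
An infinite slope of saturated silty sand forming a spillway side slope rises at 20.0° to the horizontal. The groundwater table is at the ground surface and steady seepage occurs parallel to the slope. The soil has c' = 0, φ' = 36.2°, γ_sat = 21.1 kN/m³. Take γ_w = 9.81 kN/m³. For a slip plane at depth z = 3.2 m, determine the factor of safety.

FS = 1.08

With seepage parallel to the slope and the water table at the surface, the effective normal stress on the slip plane uses the buoyant unit weight γ' = γ_sat − γ_w while the driving shear stress uses γ_sat:
FS = [c' + γ' z cos²β tanφ'] / [γ_sat z sinβ cosβ]
(For c' = 0 this reduces to FS = (γ'/γ_sat)·tanφ'/tanβ.)
γ' = 21.1 − 9.81 = 11.29 kN/m³
Numerator = 0.0 + 11.29·3.2·cos²20.0°·tan36.2° = 0.0 + 11.29·3.2·0.8830·0.7319 = 23.349 kPa
Denominator = 21.1·3.2·sin20.0°·cos20.0° = 21.1·3.2·0.3420·0.9397 = 21.701 kPa
FS = 23.349 / 21.701 = 1.076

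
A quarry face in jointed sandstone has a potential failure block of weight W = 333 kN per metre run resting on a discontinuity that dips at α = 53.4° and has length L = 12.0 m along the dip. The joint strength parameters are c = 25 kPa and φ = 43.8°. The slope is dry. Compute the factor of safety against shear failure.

Resolving the block weight along and normal to the plane and applying the Mohr–Coulomb strength on the joint:
N' = W cosα = 333·cos53.4° = 198.5 kN/m
Driving force T = W sinα = 333·sin53.4° = 267.3 kN/m
Resisting force R = c·L + N'·tanφ = 25·12.0 + 198.5·tan43.8° = 300.0 + 190.4 = 490.4 kN/m
FS = R / T = 490.4 / 267.3 = 1.834

FS = 1.83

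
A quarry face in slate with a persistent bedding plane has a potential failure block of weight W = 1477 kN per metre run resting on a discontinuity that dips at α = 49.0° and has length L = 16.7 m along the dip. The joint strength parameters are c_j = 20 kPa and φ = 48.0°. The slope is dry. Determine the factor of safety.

Resolving the block weight along and normal to the plane and applying the Mohr–Coulomb strength on the joint:
N' = W cosα = 1477·cos49.0° = 969.0 kN/m
Driving force T = W sinα = 1477·sin49.0° = 1114.7 kN/m
Resisting force R = c_j·L + N'·tanφ = 20·16.7 + 969.0·tan48.0° = 334.0 + 1076.2 = 1410.2 kN/m
FS = R / T = 1410.2 / 1114.7 = 1.265

FS = 1.27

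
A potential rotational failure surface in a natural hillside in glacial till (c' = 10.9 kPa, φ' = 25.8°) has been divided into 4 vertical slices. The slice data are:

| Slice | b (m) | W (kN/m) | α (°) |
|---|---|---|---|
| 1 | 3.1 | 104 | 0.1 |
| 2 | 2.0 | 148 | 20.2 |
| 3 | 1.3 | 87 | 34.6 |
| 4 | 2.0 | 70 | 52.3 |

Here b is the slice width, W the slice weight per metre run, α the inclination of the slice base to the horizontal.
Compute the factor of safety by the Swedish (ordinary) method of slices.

Ordinary method of slices: FS = Σ[c'·Δl_i + (W_i cosα_i)·tanφ'] / Σ W_i sinα_i, with Δl_i = b_i / cosα_i.
Slice 1: Δl = 3.1/cos0.1° = 3.100 m; N'_1 = 104·cos0.1° = 104.0; c'Δl = 33.79; W sinα = 0.2
Slice 2: Δl = 2.0/cos20.2° = 2.131 m; N'_2 = 148·cos20.2° = 138.9; c'Δl = 23.23; W sinα = 51.1
Slice 3: Δl = 1.3/cos34.6° = 1.579 m; N'_3 = 87·cos34.6° = 71.6; c'Δl = 17.21; W sinα = 49.4
Slice 4: Δl = 2.0/cos52.3° = 3.271 m; N'_4 = 70·cos52.3° = 42.8; c'Δl = 35.65; W sinα = 55.4
Σc'Δl = 109.9 kN/m; ΣN' = 357.3 kN/m; ΣW sinα = 156.1 kN/m
Resisting = 109.9 + 357.3·tan25.8° = 109.9 + 172.7 = 282.6 kN/m
FS = 282.6 / 156.1 = 1.811

FS = 1.81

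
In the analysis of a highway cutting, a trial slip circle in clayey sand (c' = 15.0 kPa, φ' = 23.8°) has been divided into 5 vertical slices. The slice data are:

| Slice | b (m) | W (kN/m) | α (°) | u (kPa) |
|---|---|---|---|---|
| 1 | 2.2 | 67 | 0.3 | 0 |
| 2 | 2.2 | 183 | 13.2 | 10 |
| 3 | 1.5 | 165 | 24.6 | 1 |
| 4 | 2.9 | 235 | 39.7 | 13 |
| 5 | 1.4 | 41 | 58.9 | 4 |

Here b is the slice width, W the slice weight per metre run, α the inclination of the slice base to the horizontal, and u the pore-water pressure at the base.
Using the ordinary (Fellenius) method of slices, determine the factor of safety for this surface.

Ordinary method of slices: FS = Σ[c'·Δl_i + (W_i cosα_i − u_i·Δl_i)·tanφ'] / Σ W_i sinα_i, with Δl_i = b_i / cosα_i.
Slice 1: Δl = 2.2/cos0.3° = 2.200 m; N'_1 = 67·cos0.3° − 0·2.200 = 67.0; c'Δl = 33.00; W sinα = 0.4
Slice 2: Δl = 2.2/cos13.2° = 2.260 m; N'_2 = 183·cos13.2° − 10·2.260 = 155.6; c'Δl = 33.90; W sinα = 41.8
Slice 3: Δl = 1.5/cos24.6° = 1.650 m; N'_3 = 165·cos24.6° − 1·1.650 = 148.4; c'Δl = 24.75; W sinα = 68.7
Slice 4: Δl = 2.9/cos39.7° = 3.769 m; N'_4 = 235·cos39.7° − 13·3.769 = 131.8; c'Δl = 56.54; W sinα = 150.1
Slice 5: Δl = 1.4/cos58.9° = 2.710 m; N'_5 = 41·cos58.9° − 4·2.710 = 10.3; c'Δl = 40.66; W sinα = 35.1
Σc'Δl = 188.8 kN/m; ΣN' = 513.1 kN/m; ΣW sinα = 296.0 kN/m
Resisting = 188.8 + 513.1·tan23.8° = 188.8 + 226.3 = 415.1 kN/m
FS = 415.1 / 296.0 = 1.402

FS = 1.40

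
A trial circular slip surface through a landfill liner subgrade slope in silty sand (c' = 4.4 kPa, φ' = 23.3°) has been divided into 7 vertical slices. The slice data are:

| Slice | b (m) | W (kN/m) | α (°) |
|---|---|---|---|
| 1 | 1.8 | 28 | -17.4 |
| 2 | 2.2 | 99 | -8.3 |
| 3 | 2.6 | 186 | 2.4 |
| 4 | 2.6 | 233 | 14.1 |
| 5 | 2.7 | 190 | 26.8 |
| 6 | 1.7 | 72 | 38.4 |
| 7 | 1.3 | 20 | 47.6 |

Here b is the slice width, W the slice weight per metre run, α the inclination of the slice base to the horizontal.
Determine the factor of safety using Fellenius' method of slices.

Ordinary method of slices: FS = Σ[c'·Δl_i + (W_i cosα_i)·tanφ'] / Σ W_i sinα_i, with Δl_i = b_i / cosα_i.
Slice 1: Δl = 1.8/cos(-17.4°) = 1.886 m; N'_1 = 28·cos(-17.4°) = 26.7; c'Δl = 8.30; W sinα = -8.4
Slice 2: Δl = 2.2/cos(-8.3°) = 2.223 m; N'_2 = 99·cos(-8.3°) = 98.0; c'Δl = 9.78; W sinα = -14.3
Slice 3: Δl = 2.6/cos2.4° = 2.602 m; N'_3 = 186·cos2.4° = 185.8; c'Δl = 11.45; W sinα = 7.8
Slice 4: Δl = 2.6/cos14.1° = 2.681 m; N'_4 = 233·cos14.1° = 226.0; c'Δl = 11.80; W sinα = 56.8
Slice 5: Δl = 2.7/cos26.8° = 3.025 m; N'_5 = 190·cos26.8° = 169.6; c'Δl = 13.31; W sinα = 85.7
Slice 6: Δl = 1.7/cos38.4° = 2.169 m; N'_6 = 72·cos38.4° = 56.4; c'Δl = 9.54; W sinα = 44.7
Slice 7: Δl = 1.3/cos47.6° = 1.928 m; N'_7 = 20·cos47.6° = 13.5; c'Δl = 8.48; W sinα = 14.8
Σc'Δl = 72.7 kN/m; ΣN' = 776.0 kN/m; ΣW sinα = 187.0 kN/m
Resisting = 72.7 + 776.0·tan23.3° = 72.7 + 334.2 = 406.9 kN/m
FS = 406.9 / 187.0 = 2.175

FS = 2.18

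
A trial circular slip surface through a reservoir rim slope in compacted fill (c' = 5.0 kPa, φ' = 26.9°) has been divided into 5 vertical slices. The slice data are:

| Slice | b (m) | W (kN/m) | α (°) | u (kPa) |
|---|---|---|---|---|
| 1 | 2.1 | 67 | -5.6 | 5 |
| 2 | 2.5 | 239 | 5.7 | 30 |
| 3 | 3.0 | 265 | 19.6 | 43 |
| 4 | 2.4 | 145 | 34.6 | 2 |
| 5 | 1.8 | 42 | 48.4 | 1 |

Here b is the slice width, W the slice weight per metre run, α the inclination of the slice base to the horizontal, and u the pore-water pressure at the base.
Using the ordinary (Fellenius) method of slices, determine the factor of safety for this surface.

Ordinary method of slices: FS = Σ[c'·Δl_i + (W_i cosα_i − u_i·Δl_i)·tanφ'] / Σ W_i sinα_i, with Δl_i = b_i / cosα_i.
Slice 1: Δl = 2.1/cos(-5.6°) = 2.110 m; N'_1 = 67·cos(-5.6°) − 5·2.110 = 56.1; c'Δl = 10.55; W sinα = -6.5
Slice 2: Δl = 2.5/cos5.7° = 2.512 m; N'_2 = 239·cos5.7° − 30·2.512 = 162.4; c'Δl = 12.56; W sinα = 23.7
Slice 3: Δl = 3.0/cos19.6° = 3.185 m; N'_3 = 265·cos19.6° − 43·3.185 = 112.7; c'Δl = 15.92; W sinα = 88.9
Slice 4: Δl = 2.4/cos34.6° = 2.916 m; N'_4 = 145·cos34.6° − 2·2.916 = 113.5; c'Δl = 14.58; W sinα = 82.3
Slice 5: Δl = 1.8/cos48.4° = 2.711 m; N'_5 = 42·cos48.4° − 1·2.711 = 25.2; c'Δl = 13.56; W sinα = 31.4
Σc'Δl = 67.2 kN/m; ΣN' = 470.0 kN/m; ΣW sinα = 219.8 kN/m
Resisting = 67.2 + 470.0·tan26.9° = 67.2 + 238.4 = 305.6 kN/m
FS = 305.6 / 219.8 = 1.390

FS = 1.39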